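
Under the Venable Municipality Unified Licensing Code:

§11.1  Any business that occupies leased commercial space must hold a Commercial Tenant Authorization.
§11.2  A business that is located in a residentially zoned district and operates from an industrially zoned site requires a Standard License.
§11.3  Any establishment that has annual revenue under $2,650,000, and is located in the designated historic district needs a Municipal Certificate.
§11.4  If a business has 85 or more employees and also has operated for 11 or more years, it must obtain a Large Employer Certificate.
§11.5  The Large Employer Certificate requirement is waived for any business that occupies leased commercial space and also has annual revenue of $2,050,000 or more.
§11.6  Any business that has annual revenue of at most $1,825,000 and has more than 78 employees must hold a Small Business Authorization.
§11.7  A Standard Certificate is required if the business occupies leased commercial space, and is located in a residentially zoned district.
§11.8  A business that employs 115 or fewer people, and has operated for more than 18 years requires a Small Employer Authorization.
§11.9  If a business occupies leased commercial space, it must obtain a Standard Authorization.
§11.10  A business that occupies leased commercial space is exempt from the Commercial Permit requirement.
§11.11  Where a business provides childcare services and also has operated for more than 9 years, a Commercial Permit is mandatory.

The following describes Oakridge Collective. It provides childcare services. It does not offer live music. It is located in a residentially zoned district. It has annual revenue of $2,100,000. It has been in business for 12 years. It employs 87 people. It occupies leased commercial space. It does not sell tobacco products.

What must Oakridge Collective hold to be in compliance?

§11.1 occupies leased commercial space → Commercial Tenant Authorization required.
§11.2 is located in a residentially zoned district; occupies leased commercial space (not: operates from an industrially zoned site) → Standard License not required.
§11.3 revenue $2,100,000 < $2,650,000; is located in a residentially zoned district (not: is located in the designated historic district) → Municipal Certificate not required.
§11.4 employees 87 ≥ 85; years in business 12 ≥ 11 → Large Employer Certificate required.
§11.5 occupies leased commercial space; revenue $2,100,000 ≥ $2,050,000 → exempt from Large Employer Certificate.
§11.6 revenue $2,100,000 > $1,825,000; employees 87 > 78 → Small Business Authorization not required.
§11.7 occupies leased commercial space; is located in a residentially zoned district → Standard Certificate required.
§11.8 employees 87 ≤ 115; years in business 12 ≤ 18 → Small Employer Authorization not required.
§11.9 occupies leased commercial space → Standard Authorization required.
§11.10 occupies leased commercial space → exempt from Commercial Permit.
§11.11 provides childcare services; years in business 12 > 9 → Commercial Permit required.

Commercial Tenant Authorization, Standard Authorization, Standard Certificate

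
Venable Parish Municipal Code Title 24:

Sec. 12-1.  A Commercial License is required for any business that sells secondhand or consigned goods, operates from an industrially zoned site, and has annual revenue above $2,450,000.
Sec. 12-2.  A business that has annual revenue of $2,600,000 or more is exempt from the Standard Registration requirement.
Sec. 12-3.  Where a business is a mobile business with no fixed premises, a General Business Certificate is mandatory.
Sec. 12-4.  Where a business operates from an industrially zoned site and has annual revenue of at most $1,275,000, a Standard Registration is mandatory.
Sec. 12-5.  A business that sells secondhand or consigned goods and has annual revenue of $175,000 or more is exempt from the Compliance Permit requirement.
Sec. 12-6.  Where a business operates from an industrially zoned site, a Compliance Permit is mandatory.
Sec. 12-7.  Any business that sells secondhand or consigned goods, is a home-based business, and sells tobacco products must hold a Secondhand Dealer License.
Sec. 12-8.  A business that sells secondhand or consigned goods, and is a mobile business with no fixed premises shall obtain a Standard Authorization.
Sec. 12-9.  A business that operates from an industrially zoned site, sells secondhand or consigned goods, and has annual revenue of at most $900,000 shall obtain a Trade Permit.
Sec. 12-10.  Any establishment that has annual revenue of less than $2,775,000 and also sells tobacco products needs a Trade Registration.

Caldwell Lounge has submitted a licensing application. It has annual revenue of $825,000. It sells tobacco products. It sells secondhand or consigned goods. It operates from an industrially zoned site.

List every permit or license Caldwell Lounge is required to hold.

Standard Registration, Trade Permit, Trade Registration

Sec. 12-1. sells secondhand or consigned goods; operates from an industrially zoned site; revenue $825,000 ≤ $2,450,000 → Commercial License not required.
Sec. 12-2. revenue $825,000 < $2,600,000 → Standard Registration exemption does not apply.
Sec. 12-3. operates from an industrially zoned site (not: is a mobile business with no fixed premises) → General Business Certificate not required.
Sec. 12-4. operates from an industrially zoned site; revenue $825,000 ≤ $1,275,000 → Standard Registration required.
Sec. 12-5. sells secondhand or consigned goods; revenue $825,000 ≥ $175,000 → exempt from Compliance Permit.
Sec. 12-6. operates from an industrially zoned site → Compliance Permit required.
Sec. 12-7. sells secondhand or consigned goods; operates from an industrially zoned site (not: is a home-based business); sells tobacco products → Secondhand Dealer License not required.
Sec. 12-8. sells secondhand or consigned goods; operates from an industrially zoned site (not: is a mobile business with no fixed premises) → Standard Authorization not required.
Sec. 12-9. operates from an industrially zoned site; sells secondhand or consigned goods; revenue $825,000 ≤ $900,000 → Trade Permit required.
Sec. 12-10. revenue $825,000 < $2,775,000; sells tobacco products → Trade Registration required.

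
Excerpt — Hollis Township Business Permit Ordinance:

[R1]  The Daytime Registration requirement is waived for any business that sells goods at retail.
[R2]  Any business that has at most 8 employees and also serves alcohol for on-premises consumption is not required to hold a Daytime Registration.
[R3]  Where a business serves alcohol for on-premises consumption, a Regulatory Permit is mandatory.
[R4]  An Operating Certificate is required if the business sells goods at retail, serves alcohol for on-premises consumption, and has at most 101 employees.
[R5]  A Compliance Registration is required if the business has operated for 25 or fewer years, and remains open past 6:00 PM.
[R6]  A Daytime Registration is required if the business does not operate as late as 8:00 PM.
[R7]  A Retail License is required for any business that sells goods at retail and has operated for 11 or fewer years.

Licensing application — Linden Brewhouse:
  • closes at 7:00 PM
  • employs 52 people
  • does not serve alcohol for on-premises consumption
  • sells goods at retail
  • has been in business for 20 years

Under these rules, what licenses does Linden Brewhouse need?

Compliance Registration

[R1] sells goods at retail → exempt from Daytime Registration.
[R2] employees 52 > 8; does not serve alcohol for on-premises consumption → Daytime Registration exemption does not apply.
[R3] does not serve alcohol for on-premises consumption → Regulatory Permit not required.
[R4] sells goods at retail; does not serve alcohol for on-premises consumption; employees 52 ≤ 101 → Operating Certificate not required.
[R5] years in business 20 ≤ 25; closes 7:00 PM, after 6:00 PM → Compliance Registration required.
[R6] closes 7:00 PM, at/before 8:00 PM → Daytime Registration required.
[R7] sells goods at retail; years in business 20 > 11 → Retail License not required.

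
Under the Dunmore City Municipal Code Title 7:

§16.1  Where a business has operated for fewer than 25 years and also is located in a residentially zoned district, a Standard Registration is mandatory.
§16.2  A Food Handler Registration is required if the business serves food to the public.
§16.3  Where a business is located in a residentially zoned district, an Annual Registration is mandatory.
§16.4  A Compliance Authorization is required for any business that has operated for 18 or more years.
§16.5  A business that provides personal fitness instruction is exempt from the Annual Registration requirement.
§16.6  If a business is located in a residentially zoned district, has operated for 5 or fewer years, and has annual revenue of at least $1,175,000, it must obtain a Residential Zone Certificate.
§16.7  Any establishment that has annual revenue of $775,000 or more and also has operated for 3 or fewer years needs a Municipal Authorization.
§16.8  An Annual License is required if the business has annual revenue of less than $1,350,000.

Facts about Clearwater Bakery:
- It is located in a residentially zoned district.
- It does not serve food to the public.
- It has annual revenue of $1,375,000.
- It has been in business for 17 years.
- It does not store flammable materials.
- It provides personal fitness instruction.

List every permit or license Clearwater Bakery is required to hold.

Standard Registration

§16.1 years in business 17 < 25; is located in a residentially zoned district → Standard Registration required.
§16.2 does not serve food to the public → Food Handler Registration not required.
§16.3 is located in a residentially zoned district → Annual Registration required.
§16.4 years in business 17 < 18 → Compliance Authorization not required.
§16.5 provides personal fitness instruction → exempt from Annual Registration.
§16.6 is located in a residentially zoned district; years in business 17 > 5; revenue $1,375,000 ≥ $1,175,000 → Residential Zone Certificate not required.
§16.7 revenue $1,375,000 ≥ $775,000; years in business 17 > 3 → Municipal Authorization not required.
§16.8 revenue $1,375,000 ≥ $1,350,000 → Annual License not required.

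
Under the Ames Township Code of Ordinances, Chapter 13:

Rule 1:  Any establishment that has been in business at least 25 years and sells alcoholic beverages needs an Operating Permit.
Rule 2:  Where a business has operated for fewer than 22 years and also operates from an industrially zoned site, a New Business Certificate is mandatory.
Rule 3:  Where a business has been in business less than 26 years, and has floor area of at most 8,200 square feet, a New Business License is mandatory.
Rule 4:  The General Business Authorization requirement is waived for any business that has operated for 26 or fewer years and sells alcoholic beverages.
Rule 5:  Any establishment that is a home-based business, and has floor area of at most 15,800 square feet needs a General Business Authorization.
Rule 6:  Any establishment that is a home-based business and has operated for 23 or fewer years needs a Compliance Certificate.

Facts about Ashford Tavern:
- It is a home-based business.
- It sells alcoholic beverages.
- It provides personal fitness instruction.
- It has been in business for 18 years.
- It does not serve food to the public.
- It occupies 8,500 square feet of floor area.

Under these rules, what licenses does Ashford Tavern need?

Compliance Certificate

Rule 1: years in business 18 < 25; sells alcoholic beverages → Operating Permit not required.
Rule 2: years in business 18 < 22; is a home-based business (not: operates from an industrially zoned site) → New Business Certificate not required.
Rule 3: years in business 18 < 26; floor area 8,500 square feet > 8,200 square feet → New Business License not required.
Rule 4: years in business 18 ≤ 26; sells alcoholic beverages → exempt from General Business Authorization.
Rule 5: is a home-based business; floor area 8,500 square feet ≤ 15,800 square feet → General Business Authorization required.
Rule 6: is a home-based business; years in business 18 ≤ 23 → Compliance Certificate required.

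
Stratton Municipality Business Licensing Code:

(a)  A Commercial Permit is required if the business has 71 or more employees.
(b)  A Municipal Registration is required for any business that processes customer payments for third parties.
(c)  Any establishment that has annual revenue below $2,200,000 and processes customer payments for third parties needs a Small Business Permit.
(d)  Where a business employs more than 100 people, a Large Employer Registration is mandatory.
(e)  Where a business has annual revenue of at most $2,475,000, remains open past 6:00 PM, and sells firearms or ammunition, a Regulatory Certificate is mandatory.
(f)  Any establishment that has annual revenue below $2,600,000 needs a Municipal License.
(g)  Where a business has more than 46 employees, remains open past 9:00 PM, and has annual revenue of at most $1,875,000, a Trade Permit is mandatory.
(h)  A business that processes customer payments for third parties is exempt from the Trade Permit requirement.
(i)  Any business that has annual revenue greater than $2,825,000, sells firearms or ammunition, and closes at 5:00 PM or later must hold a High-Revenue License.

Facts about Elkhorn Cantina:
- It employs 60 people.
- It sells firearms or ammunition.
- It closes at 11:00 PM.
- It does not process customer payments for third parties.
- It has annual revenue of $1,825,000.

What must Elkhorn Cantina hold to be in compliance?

(a) employees 60 < 71 → Commercial Permit not required.
(b) does not process customer payments for third parties → Municipal Registration not required.
(c) revenue $1,825,000 < $2,200,000; does not process customer payments for third parties → Small Business Permit not required.
(d) employees 60 ≤ 100 → Large Employer Registration not required.
(e) revenue $1,825,000 ≤ $2,475,000; closes 11:00 PM, after 6:00 PM; sells firearms or ammunition → Regulatory Certificate required.
(f) revenue $1,825,000 < $2,600,000 → Municipal License required.
(g) employees 60 > 46; closes 11:00 PM, after 9:00 PM; revenue $1,825,000 ≤ $1,875,000 → Trade Permit required.
(h) does not process customer payments for third parties → Trade Permit exemption does not apply.
(i) revenue $1,825,000 ≤ $2,825,000; sells firearms or ammunition; closes 11:00 PM, after 5:00 PM → High-Revenue License not required.

Municipal License, Regulatory Certificate, Trade Permit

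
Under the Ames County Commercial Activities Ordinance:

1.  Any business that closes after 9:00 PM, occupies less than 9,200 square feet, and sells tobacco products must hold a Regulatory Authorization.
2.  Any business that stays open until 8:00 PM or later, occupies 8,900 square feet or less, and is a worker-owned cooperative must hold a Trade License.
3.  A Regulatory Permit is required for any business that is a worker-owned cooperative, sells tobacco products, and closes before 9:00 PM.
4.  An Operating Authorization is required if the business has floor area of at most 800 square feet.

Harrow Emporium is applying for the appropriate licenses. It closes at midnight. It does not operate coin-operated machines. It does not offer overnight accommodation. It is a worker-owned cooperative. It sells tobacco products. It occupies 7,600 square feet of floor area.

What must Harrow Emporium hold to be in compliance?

Regulatory Authorization, Trade License

1. closes midnight, after 9:00 PM; floor area 7,600 square feet < 9,200 square feet; sells tobacco products → Regulatory Authorization required.
2. closes midnight, after 8:00 PM; floor area 7,600 square feet ≤ 8,900 square feet; is a worker-owned cooperative → Trade License required.
3. is a worker-owned cooperative; sells tobacco products; closes midnight, after 9:00 PM → Regulatory Permit not required.
4. floor area 7,600 square feet > 800 square feet → Operating Authorization not required.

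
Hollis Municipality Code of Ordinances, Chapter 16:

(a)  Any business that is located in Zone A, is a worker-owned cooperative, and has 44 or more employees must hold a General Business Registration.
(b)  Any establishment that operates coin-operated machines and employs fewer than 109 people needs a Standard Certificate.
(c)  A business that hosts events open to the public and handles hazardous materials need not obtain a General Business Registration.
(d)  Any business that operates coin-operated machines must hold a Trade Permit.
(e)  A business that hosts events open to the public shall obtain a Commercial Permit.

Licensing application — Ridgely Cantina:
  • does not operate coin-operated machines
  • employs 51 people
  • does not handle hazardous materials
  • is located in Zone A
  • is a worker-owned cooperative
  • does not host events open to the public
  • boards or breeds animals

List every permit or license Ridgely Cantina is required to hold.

General Business Registration

(a) is located in Zone A; is a worker-owned cooperative; employees 51 ≥ 44 → General Business Registration required.
(b) does not operate coin-operated machines; employees 51 < 109 → Standard Certificate not required.
(c) does not host events open to the public; does not handle hazardous materials → General Business Registration exemption does not apply.
(d) does not operate coin-operated machines → Trade Permit not required.
(e) does not host events open to the public → Commercial Permit not required.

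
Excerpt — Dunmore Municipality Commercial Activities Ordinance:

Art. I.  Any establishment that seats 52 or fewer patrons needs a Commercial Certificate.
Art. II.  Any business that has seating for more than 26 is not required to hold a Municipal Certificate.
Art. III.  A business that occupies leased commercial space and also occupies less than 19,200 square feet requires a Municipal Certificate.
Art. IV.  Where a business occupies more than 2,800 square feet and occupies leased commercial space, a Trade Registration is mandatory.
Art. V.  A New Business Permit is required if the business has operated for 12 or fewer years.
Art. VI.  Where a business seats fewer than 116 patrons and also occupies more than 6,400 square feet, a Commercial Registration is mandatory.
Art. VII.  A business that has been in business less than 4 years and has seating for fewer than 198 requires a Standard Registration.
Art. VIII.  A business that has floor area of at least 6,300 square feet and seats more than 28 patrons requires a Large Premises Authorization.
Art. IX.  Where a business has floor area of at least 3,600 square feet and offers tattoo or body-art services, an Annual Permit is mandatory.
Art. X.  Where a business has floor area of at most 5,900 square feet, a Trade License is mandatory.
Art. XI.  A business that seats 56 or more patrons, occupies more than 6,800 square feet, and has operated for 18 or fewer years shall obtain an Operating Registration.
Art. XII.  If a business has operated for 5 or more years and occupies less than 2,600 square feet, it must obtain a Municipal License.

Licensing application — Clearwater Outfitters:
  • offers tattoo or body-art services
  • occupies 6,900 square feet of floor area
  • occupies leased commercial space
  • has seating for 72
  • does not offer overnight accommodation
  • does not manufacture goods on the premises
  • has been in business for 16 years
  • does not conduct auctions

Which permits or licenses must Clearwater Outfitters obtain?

Art. I. seating 72 > 52 → Commercial Certificate not required.
Art. II. seating 72 > 26 → exempt from Municipal Certificate.
Art. III. occupies leased commercial space; floor area 6,900 square feet < 19,200 square feet → Municipal Certificate required.
Art. IV. floor area 6,900 square feet > 2,800 square feet; occupies leased commercial space → Trade Registration required.
Art. V. years in business 16 > 12 → New Business Permit not required.
Art. VI. seating 72 < 116; floor area 6,900 square feet > 6,400 square feet → Commercial Registration required.
Art. VII. years in business 16 ≥ 4; seating 72 < 198 → Standard Registration not required.
Art. VIII. floor area 6,900 square feet ≥ 6,300 square feet; seating 72 > 28 → Large Premises Authorization required.
Art. IX. floor area 6,900 square feet ≥ 3,600 square feet; offers tattoo or body-art services → Annual Permit required.
Art. X. floor area 6,900 square feet > 5,900 square feet → Trade License not required.
Art. XI. seating 72 ≥ 56; floor area 6,900 square feet > 6,800 square feet; years in business 16 ≤ 18 → Operating Registration required.
Art. XII. years in business 16 ≥ 5; floor area 6,900 square feet ≥ 2,600 square feet → Municipal License not required.

Annual Permit, Commercial Registration, Large Premises Authorization, Operating Registration, Trade Registration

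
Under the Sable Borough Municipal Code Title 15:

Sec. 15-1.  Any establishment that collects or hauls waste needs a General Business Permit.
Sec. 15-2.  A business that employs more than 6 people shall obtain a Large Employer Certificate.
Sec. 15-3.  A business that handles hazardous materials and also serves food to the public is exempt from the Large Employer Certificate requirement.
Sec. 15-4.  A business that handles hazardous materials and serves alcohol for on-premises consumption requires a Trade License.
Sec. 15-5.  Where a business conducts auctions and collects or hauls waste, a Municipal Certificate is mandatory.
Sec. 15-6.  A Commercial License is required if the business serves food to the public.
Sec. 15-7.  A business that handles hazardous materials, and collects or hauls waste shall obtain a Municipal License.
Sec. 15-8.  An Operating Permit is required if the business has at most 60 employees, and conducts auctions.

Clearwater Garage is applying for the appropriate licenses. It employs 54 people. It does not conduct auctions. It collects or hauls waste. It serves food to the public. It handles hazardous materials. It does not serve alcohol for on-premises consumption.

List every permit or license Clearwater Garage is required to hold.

Commercial License, General Business Permit, Municipal License

Sec. 15-1. collects or hauls waste → General Business Permit required.
Sec. 15-2. employees 54 > 6 → Large Employer Certificate required.
Sec. 15-3. handles hazardous materials; serves food to the public → exempt from Large Employer Certificate.
Sec. 15-4. handles hazardous materials; does not serve alcohol for on-premises consumption → Trade License not required.
Sec. 15-5. does not conduct auctions; collects or hauls waste → Municipal Certificate not required.
Sec. 15-6. serves food to the public → Commercial License required.
Sec. 15-7. handles hazardous materials; collects or hauls waste → Municipal License required.
Sec. 15-8. employees 54 ≤ 60; does not conduct auctions → Operating Permit not required.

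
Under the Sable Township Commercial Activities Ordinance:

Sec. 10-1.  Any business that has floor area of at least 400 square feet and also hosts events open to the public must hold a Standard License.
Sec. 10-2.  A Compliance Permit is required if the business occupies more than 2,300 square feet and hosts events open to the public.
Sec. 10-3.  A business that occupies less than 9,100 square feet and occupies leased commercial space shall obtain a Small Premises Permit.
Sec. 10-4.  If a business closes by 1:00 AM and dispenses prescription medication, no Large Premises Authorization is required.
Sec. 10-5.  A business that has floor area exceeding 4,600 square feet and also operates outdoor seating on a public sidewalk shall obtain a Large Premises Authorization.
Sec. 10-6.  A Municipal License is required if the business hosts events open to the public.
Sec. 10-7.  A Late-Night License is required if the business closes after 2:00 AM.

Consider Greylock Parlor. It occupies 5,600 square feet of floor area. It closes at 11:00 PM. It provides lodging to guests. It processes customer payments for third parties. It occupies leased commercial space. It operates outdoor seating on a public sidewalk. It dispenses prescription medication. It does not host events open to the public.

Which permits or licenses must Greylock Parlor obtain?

Sec. 10-1. floor area 5,600 square feet ≥ 400 square feet; does not host events open to the public → Standard License not required.
Sec. 10-2. floor area 5,600 square feet > 2,300 square feet; does not host events open to the public → Compliance Permit not required.
Sec. 10-3. floor area 5,600 square feet < 9,100 square feet; occupies leased commercial space → Small Premises Permit required.
Sec. 10-4. closes 11:00 PM, at/before 1:00 AM; dispenses prescription medication → exempt from Large Premises Authorization.
Sec. 10-5. floor area 5,600 square feet > 4,600 square feet; operates outdoor seating on a public sidewalk → Large Premises Authorization required.
Sec. 10-6. does not host events open to the public → Municipal License not required.
Sec. 10-7. closes 11:00 PM, at/before 2:00 AM → Late-Night License not required.

Small Premises Permit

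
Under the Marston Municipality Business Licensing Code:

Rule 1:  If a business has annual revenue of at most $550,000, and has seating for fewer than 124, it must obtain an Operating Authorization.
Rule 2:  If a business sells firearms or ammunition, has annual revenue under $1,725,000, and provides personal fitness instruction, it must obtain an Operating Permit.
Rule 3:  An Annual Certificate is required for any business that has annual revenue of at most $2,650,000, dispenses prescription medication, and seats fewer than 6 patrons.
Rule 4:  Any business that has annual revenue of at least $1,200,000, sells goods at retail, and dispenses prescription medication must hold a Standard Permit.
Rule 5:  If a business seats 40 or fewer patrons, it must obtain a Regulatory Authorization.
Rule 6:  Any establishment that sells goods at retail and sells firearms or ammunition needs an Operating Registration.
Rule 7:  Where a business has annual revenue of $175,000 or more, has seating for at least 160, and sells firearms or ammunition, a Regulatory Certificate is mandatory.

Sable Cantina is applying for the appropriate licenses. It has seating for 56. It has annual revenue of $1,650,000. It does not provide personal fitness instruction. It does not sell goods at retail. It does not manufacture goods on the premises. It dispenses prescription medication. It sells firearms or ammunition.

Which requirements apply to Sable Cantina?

Rule 1: revenue $1,650,000 > $550,000; seating 56 < 124 → Operating Authorization not required.
Rule 2: sells firearms or ammunition; revenue $1,650,000 < $1,725,000; does not provide personal fitness instruction → Operating Permit not required.
Rule 3: revenue $1,650,000 ≤ $2,650,000; dispenses prescription medication; seating 56 ≥ 6 → Annual Certificate not required.
Rule 4: revenue $1,650,000 ≥ $1,200,000; does not sell goods at retail; dispenses prescription medication → Standard Permit not required.
Rule 5: seating 56 > 40 → Regulatory Authorization not required.
Rule 6: does not sell goods at retail; sells firearms or ammunition → Operating Registration not required.
Rule 7: revenue $1,650,000 ≥ $175,000; seating 56 < 160; sells firearms or ammunition → Regulatory Certificate not required.

None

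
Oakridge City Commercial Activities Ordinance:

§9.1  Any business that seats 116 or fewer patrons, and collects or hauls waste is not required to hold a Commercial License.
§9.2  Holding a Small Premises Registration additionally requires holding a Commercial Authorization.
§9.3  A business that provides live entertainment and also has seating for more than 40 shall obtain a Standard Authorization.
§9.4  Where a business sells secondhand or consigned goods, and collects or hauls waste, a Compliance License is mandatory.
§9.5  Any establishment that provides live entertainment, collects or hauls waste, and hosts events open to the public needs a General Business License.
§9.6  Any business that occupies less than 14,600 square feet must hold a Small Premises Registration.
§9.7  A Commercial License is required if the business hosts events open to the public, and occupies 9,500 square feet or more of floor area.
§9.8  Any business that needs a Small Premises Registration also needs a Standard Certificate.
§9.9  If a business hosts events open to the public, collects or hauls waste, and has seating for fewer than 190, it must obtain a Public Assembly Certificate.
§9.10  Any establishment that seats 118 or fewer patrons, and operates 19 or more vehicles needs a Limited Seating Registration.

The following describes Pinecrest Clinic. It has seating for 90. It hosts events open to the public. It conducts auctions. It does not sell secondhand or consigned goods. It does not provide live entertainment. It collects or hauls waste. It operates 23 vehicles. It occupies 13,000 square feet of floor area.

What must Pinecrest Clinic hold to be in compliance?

§9.1 seating 90 ≤ 116; collects or hauls waste → exempt from Commercial License.
§9.2 Small Premises Registration is required → Commercial Authorization also required.
§9.3 does not provide live entertainment; seating 90 > 40 → Standard Authorization not required.
§9.4 does not sell secondhand or consigned goods; collects or hauls waste → Compliance License not required.
§9.5 does not provide live entertainment; collects or hauls waste; hosts events open to the public → General Business License not required.
§9.6 floor area 13,000 square feet < 14,600 square feet → Small Premises Registration required.
§9.7 hosts events open to the public; floor area 13,000 square feet ≥ 9,500 square feet → Commercial License required.
§9.8 Small Premises Registration is required → Standard Certificate also required.
§9.9 hosts events open to the public; collects or hauls waste; seating 90 < 190 → Public Assembly Certificate required.
§9.10 seating 90 ≤ 118; vehicles 23 ≥ 19 → Limited Seating Registration required.

Commercial Authorization, Limited Seating Registration, Public Assembly Certificate, Small Premises Registration, Standard Certificate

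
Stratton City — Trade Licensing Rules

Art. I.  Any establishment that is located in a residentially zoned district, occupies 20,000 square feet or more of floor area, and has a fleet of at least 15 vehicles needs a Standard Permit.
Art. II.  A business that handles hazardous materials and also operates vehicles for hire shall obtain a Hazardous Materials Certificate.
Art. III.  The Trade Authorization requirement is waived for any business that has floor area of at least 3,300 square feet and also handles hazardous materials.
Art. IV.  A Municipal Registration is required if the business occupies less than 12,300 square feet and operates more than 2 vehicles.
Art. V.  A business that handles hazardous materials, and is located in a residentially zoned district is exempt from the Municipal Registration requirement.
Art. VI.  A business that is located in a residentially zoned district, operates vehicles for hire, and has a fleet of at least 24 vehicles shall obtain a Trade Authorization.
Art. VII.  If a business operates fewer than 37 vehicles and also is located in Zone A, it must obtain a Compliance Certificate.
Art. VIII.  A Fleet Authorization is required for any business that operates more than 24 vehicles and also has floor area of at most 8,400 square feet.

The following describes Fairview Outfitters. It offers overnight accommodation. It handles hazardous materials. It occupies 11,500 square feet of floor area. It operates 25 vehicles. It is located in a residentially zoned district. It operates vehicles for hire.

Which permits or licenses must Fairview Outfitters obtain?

Hazardous Materials Certificate

Art. I. is located in a residentially zoned district; floor area 11,500 square feet < 20,000 square feet; vehicles 25 ≥ 15 → Standard Permit not required.
Art. II. handles hazardous materials; operates vehicles for hire → Hazardous Materials Certificate required.
Art. III. floor area 11,500 square feet ≥ 3,300 square feet; handles hazardous materials → exempt from Trade Authorization.
Art. IV. floor area 11,500 square feet < 12,300 square feet; vehicles 25 > 2 → Municipal Registration required.
Art. V. handles hazardous materials; is located in a residentially zoned district → exempt from Municipal Registration.
Art. VI. is located in a residentially zoned district; operates vehicles for hire; vehicles 25 ≥ 24 → Trade Authorization required.
Art. VII. vehicles 25 < 37; is located in a residentially zoned district (not: is located in Zone A) → Compliance Certificate not required.
Art. VIII. vehicles 25 > 24; floor area 11,500 square feet > 8,400 square feet → Fleet Authorization not required.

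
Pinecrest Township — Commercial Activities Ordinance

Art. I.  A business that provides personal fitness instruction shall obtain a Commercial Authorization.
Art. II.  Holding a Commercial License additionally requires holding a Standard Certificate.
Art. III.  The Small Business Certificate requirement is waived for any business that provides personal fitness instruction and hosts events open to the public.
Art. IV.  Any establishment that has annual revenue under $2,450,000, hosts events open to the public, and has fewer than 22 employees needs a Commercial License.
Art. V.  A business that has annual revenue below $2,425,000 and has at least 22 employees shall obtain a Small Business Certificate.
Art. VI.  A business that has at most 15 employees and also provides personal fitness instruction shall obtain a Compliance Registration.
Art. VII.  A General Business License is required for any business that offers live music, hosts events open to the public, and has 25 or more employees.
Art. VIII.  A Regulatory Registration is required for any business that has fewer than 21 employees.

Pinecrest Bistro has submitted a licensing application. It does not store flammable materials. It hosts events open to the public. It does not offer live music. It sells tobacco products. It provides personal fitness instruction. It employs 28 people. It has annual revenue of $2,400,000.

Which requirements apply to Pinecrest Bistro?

Art. I. provides personal fitness instruction → Commercial Authorization required.
Art. II. Commercial License is not required → no effect.
Art. III. provides personal fitness instruction; hosts events open to the public → exempt from Small Business Certificate.
Art. IV. revenue $2,400,000 < $2,450,000; hosts events open to the public; employees 28 ≥ 22 → Commercial License not required.
Art. V. revenue $2,400,000 < $2,425,000; employees 28 ≥ 22 → Small Business Certificate required.
Art. VI. employees 28 > 15; provides personal fitness instruction → Compliance Registration not required.
Art. VII. does not offer live music; hosts events open to the public; employees 28 ≥ 25 → General Business License not required.
Art. VIII. employees 28 ≥ 21 → Regulatory Registration not required.

Commercial Authorization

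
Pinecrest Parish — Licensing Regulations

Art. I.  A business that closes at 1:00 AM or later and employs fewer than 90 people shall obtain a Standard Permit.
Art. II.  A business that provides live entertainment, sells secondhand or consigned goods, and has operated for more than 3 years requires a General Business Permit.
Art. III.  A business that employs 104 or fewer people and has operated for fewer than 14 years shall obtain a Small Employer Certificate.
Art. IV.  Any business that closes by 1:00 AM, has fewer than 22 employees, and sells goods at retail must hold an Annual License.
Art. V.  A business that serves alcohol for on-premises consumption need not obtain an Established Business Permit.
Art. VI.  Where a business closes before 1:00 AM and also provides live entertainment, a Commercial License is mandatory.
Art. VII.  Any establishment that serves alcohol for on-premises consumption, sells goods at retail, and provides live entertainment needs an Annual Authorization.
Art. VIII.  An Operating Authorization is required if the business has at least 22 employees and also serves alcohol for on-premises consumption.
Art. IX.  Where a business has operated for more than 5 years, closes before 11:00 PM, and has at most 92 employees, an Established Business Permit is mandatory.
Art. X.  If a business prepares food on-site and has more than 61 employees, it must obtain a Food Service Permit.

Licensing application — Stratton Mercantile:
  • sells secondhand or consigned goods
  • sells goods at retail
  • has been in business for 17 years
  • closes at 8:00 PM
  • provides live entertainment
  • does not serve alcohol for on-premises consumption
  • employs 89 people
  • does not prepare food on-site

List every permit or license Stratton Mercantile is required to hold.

Commercial License, Established Business Permit, General Business Permit

Art. I. closes 8:00 PM, at/before 1:00 AM; employees 89 < 90 → Standard Permit not required.
Art. II. provides live entertainment; sells secondhand or consigned goods; years in business 17 > 3 → General Business Permit required.
Art. III. employees 89 ≤ 104; years in business 17 ≥ 14 → Small Employer Certificate not required.
Art. IV. closes 8:00 PM, at/before 1:00 AM; employees 89 ≥ 22; sells goods at retail → Annual License not required.
Art. V. does not serve alcohol for on-premises consumption → Established Business Permit exemption does not apply.
Art. VI. closes 8:00 PM, at/before 1:00 AM; provides live entertainment → Commercial License required.
Art. VII. does not serve alcohol for on-premises consumption; sells goods at retail; provides live entertainment → Annual Authorization not required.
Art. VIII. employees 89 ≥ 22; does not serve alcohol for on-premises consumption → Operating Authorization not required.
Art. IX. years in business 17 > 5; closes 8:00 PM, at/before 11:00 PM; employees 89 ≤ 92 → Established Business Permit required.
Art. X. does not prepare food on-site; employees 89 > 61 → Food Service Permit not required.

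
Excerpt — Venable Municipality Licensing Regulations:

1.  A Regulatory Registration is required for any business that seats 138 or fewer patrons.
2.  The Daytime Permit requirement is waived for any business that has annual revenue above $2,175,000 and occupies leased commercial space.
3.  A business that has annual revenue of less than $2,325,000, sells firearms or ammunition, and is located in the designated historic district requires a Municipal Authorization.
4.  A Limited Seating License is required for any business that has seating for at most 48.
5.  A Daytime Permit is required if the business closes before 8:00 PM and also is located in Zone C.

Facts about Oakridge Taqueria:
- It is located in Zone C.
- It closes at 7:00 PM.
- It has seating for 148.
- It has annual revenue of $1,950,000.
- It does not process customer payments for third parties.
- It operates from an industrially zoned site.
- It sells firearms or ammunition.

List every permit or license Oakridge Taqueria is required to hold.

Daytime Permit

1. seating 148 > 138 → Regulatory Registration not required.
2. revenue $1,950,000 ≤ $2,175,000; operates from an industrially zoned site (not: occupies leased commercial space) → Daytime Permit exemption does not apply.
3. revenue $1,950,000 < $2,325,000; sells firearms or ammunition; is located in Zone C (not: is located in the designated historic district) → Municipal Authorization not required.
4. seating 148 > 48 → Limited Seating License not required.
5. closes 7:00 PM, at/before 8:00 PM; is located in Zone C → Daytime Permit required.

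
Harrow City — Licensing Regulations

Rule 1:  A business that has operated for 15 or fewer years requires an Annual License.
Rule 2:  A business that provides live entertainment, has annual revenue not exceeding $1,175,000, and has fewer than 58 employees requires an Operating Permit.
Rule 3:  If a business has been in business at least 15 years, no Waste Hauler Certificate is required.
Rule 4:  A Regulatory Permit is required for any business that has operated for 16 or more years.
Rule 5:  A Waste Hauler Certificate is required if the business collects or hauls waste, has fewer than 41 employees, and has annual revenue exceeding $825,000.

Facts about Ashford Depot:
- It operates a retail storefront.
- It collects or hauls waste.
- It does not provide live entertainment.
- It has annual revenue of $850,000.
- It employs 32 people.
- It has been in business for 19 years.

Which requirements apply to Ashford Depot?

Rule 1: years in business 19 > 15 → Annual License not required.
Rule 2: does not provide live entertainment; revenue $850,000 ≤ $1,175,000; employees 32 < 58 → Operating Permit not required.
Rule 3: years in business 19 ≥ 15 → exempt from Waste Hauler Certificate.
Rule 4: years in business 19 ≥ 16 → Regulatory Permit required.
Rule 5: collects or hauls waste; employees 32 < 41; revenue $850,000 > $825,000 → Waste Hauler Certificate required.

Regulatory Permit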